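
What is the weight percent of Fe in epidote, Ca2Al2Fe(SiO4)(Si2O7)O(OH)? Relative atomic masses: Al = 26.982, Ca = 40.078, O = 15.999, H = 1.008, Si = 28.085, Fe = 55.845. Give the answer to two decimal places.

11.56 wt%

Molar mass of Ca2Al2Fe(SiO4)(Si2O7)O(OH): 2×40.078 + 2×26.982 + 1×55.845 + 3×28.085 + 13×15.999 + 1×1.008 = 483.215 g/mol.
Mass of Fe per formula unit: 1 × 55.845 = 55.845 g.
Weight fraction Fe = 55.845 / 483.215 = 0.1156.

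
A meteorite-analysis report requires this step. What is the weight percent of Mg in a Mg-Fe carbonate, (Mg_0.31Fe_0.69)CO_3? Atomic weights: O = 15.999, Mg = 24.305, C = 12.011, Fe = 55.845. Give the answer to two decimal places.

7.10 weight percent

Formula mass = 0.31×24.305 + 0.69×55.845 + 1×12.011 + 3×15.999 = 106.076 g/mol, of which 7.535 g is Mg.
So Mg makes up 7.535/106.076 = 0.0710 of the mass, i.e. 7.10%.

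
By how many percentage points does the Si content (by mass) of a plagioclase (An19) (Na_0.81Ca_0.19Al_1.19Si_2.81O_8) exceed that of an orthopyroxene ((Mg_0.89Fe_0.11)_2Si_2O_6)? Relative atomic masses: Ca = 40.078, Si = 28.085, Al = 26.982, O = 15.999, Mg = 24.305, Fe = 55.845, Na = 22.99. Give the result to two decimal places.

2.71 percentage points

First mineral: 78.919 g Si in 265.256 g formula = 29.75 wt% Si.
Second mineral: 56.170 g Si in 207.713 g formula = 27.04 wt% Si.
29.75% − 27.04% gives a difference of 2.71 percentage points.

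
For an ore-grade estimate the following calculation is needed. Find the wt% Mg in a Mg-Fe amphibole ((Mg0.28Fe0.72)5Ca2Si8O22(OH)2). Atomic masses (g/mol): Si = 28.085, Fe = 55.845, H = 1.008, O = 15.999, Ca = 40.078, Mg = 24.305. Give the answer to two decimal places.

3.68 weight percent

Formula mass = 1.40*24.305 + 3.60*55.845 + 2*40.078 + 8*28.085 + 24*15.999 + 2*1.008 = 925.897 g/mol, of which 34.027 g is Mg.
So Mg makes up 34.027/925.897 = 0.0368 of the mass, i.e. 3.68%.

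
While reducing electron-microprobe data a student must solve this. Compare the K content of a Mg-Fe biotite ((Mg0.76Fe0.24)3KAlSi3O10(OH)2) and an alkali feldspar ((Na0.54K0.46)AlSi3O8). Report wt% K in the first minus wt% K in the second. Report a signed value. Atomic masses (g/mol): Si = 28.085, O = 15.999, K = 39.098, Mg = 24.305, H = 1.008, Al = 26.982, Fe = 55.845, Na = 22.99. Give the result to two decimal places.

M((Mg0.76Fe0.24)3KAlSi3O10(OH)2) = 439.963 g/mol, so wt% K = 39.098/439.963 × 100 = 8.89%.
M((Na0.54K0.46)AlSi3O8) = 269.629 g/mol, so wt% K = 17.985/269.629 × 100 = 6.67%.
8.89 − 6.67 = 2.22 pp.

2.22 percentage points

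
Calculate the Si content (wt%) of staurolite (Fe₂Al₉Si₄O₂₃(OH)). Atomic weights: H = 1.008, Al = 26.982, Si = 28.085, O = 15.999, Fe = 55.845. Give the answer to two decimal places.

13.19 wt%

Molar mass of Fe₂Al₉Si₄O₂₃(OH): 2·55.845 + 9·26.982 + 4·28.085 + 24·15.999 + 1·1.008 = 851.852 g/mol.
Mass of Si per formula unit: 4 × 28.085 = 112.340 g.
Weight fraction Si = 112.340 / 851.852 = 0.1319.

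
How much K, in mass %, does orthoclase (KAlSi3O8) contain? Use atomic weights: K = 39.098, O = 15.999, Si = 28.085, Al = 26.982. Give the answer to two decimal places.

M(KAlSi3O8) = 278.327 g/mol.
K contributes 1 × 39.098 = 39.098 g per mole.
39.098/278.327 = 0.1405 → 14.05%.

14.05 mass %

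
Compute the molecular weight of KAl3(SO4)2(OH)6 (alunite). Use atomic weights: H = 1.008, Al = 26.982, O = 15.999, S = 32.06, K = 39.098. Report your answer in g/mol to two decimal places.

M = 1×39.098 + 3×26.982 + 2×32.06 + 14×15.999 + 6×1.008

414.20 g/mol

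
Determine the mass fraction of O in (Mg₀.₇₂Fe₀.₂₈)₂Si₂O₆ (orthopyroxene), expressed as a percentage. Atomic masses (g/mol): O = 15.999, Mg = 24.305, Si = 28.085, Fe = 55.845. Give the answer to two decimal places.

43.95 mass %

M((Mg₀.₇₂Fe₀.₂₈)₂Si₂O₆) = 218.436 g/mol.
O contributes 6 × 15.999 = 95.994 g per mole.
95.994/218.436 = 0.4395 → 43.95%.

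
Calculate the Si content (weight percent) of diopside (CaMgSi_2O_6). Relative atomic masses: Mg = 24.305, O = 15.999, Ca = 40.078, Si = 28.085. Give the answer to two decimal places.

25.94 weight percent

Molar mass of CaMgSi_2O_6: 1·40.078 + 1·24.305 + 2·28.085 + 6·15.999 = 216.547 g/mol.
Mass of Si per formula unit: 2 × 28.085 = 56.170 g.
Weight fraction Si = 56.170 / 216.547 = 0.2594.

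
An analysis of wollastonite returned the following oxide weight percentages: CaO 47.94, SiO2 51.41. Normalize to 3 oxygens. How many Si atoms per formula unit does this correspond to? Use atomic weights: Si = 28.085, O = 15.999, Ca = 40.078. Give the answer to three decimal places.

CaO (M=56.077): mol = 0.85490; Ca = 0.85490, O = 0.85490.
SiO2 (M=60.083): mol = 0.85565; Si = 0.85565, O = 1.71130.
ΣO = 2.56620; factor = 3/ΣO = 1.16904.
Si apfu = 0.85565 × 1.16904 = 1.000.

1.000 Si apfu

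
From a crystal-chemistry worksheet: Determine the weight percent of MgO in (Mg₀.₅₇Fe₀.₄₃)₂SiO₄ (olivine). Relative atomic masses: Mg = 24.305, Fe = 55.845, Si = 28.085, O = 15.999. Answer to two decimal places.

27.38 wt%

Molar mass of (Mg₀.₅₇Fe₀.₄₃)₂SiO₄ = 1.14·24.305 + 0.86·55.845 + 1·28.085 + 4·15.999 = 167.815 g/mol.
Each formula unit contains 1.14 Mg, equivalent to 1.14/1 = 1.1400 mol MgO.
M(MgO) = 1×24.305 + 1×15.999 = 40.304 g/mol.
Mass of MgO per formula unit = 1.1400 × 40.304 = 45.947 g.
MgO wt% = 45.947 / 167.815 × 100 = 27.38%.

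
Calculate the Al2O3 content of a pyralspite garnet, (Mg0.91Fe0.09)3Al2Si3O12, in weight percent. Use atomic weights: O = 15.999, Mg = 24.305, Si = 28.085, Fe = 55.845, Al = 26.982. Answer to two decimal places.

24.77 wt%

Molar mass of (Mg0.91Fe0.09)3Al2Si3O12 = 2.73·24.305 + 0.27·55.845 + 2·26.982 + 3·28.085 + 12·15.999 = 411.638 g/mol.
Each formula unit contains 2 Al, equivalent to 2/2 = 1.0000 mol Al2O3.
M(Al2O3) = 2×26.982 + 3×15.999 = 101.961 g/mol.
Mass of Al2O3 per formula unit = 1.0000 × 101.961 = 101.961 g.
Al2O3 wt% = 101.961 / 411.638 × 100 = 24.77%.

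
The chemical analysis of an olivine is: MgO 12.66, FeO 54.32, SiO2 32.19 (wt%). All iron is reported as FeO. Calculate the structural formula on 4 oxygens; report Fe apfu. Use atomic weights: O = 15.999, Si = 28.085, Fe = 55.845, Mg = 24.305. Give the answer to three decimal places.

MgO (M=40.304): mol = 0.31411; Mg = 0.31411, O = 0.31411.
FeO (M=71.844): mol = 0.75608; Fe = 0.75608, O = 0.75608.
SiO2 (M=60.083): mol = 0.53576; Si = 0.53576, O = 1.07152.
ΣO = 2.14171; factor = 4/ΣO = 1.86767.
Fe apfu = 0.75608 × 1.86767 = 1.412.

1.412 Fe apfu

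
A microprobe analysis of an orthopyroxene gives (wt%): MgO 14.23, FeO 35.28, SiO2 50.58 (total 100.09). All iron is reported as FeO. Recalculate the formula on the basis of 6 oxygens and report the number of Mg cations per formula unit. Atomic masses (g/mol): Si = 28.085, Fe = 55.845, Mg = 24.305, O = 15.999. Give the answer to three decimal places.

0.838 Mg apfu

MgO (M=40.304): mol = 0.35307; Mg = 0.35307, O = 0.35307.
FeO (M=71.844): mol = 0.49106; Fe = 0.49106, O = 0.49106.
SiO2 (M=60.083): mol = 0.84184; Si = 0.84184, O = 1.68368.
ΣO = 2.52781; factor = 6/ΣO = 2.37360.
Mg apfu = 0.35307 × 2.37360 = 0.838.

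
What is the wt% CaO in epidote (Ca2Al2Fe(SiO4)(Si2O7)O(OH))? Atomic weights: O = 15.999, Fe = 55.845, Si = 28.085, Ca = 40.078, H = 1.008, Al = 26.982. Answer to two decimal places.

23.21 wt%

M(Ca2Al2Fe(SiO4)(Si2O7)O(OH)) = 483.215 g/mol; M(CaO) = 56.077 g/mol.
Moles CaO per formula unit = 2 Ca ÷ 1 = 2.0000.
CaO fraction = (2.0000 × 56.077) / 483.215 = 112.154/483.215 = 0.2321.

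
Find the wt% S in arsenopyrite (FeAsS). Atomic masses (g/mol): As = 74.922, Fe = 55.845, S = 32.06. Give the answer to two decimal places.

19.69 wt%

M(FeAsS) = 162.827 g/mol.
S contributes 1 × 32.06 = 32.060 g per mole.
32.060/162.827 = 0.1969 → 19.69%.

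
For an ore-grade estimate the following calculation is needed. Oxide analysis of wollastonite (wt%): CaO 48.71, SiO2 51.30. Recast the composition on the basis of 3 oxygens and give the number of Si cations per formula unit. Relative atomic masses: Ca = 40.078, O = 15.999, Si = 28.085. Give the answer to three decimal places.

CaO: 48.71/56.077 = 0.86863 mol → 0.86863 mol Ca, 0.86863 mol O.
SiO2: 51.30/60.083 = 0.85382 mol → 0.85382 mol Si, 1.70764 mol O.
Total oxygen = 2.57627 mol. Normalization factor = 3/2.57627 = 1.16447.
Si per 3 O = 0.85382 × 1.16447 = 0.994.

0.994 Si apfu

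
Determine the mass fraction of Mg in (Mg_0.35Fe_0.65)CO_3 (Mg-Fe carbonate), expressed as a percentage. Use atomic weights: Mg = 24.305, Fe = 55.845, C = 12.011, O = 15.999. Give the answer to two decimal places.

M((Mg_0.35Fe_0.65)CO_3) = 104.814 g/mol.
Mg contributes 0.35 × 24.305 = 8.507 g per mole.
8.507/104.814 = 0.0812 → 8.12%.

8.12 wt%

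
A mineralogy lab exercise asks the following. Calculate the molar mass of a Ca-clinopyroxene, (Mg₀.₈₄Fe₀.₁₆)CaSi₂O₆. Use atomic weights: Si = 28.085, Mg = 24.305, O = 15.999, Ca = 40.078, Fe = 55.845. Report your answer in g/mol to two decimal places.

Mg: 0.84 × 24.305 = 20.4162
Fe: 0.16 × 55.845 = 8.9352
Ca: 1 × 40.078 = 40.0780
Si: 2 × 28.085 = 56.1700
O: 6 × 15.999 = 95.9940
Summing the contributions gives the formula mass.

221.59 g/mol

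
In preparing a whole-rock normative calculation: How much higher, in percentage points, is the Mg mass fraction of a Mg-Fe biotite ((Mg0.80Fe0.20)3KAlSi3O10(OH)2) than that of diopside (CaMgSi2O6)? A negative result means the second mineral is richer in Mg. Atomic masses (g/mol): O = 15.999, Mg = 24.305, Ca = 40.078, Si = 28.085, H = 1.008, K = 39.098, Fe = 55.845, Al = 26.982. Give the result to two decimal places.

First mineral: 58.332 g Mg in 436.178 g formula = 13.37 wt% Mg.
Second mineral: 24.305 g Mg in 216.547 g formula = 11.22 wt% Mg.
13.37% − 11.22% gives a difference of 2.15 percentage points.

2.15 percentage points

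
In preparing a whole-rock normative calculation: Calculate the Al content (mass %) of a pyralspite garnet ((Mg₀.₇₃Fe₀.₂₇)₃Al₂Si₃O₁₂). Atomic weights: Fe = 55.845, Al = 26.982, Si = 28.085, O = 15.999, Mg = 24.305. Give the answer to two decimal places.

12.59 mass %

Molar mass of (Mg₀.₇₃Fe₀.₂₇)₃Al₂Si₃O₁₂: 2.19·24.305 + 0.81·55.845 + 2·26.982 + 3·28.085 + 12·15.999 = 428.669 g/mol.
Mass of Al per formula unit: 2 × 26.982 = 53.964 g.
Weight fraction Al = 53.964 / 428.669 = 0.1259.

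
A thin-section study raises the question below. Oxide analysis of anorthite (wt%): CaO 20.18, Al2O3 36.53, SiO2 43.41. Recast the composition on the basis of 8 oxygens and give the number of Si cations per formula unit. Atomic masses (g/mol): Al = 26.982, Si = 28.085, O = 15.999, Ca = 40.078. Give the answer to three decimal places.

2.007 Si apfu

20.18 wt% CaO ÷ 56.077 g/mol = 0.35986 mol, giving 0.35986 Ca and 0.35986 O.
36.53 wt% Al2O3 ÷ 101.961 g/mol = 0.35827 mol, giving 0.71654 Al and 1.07481 O.
43.41 wt% SiO2 ÷ 60.083 g/mol = 0.72250 mol, giving 0.72250 Si and 1.44500 O.
Oxygen sums to 2.87967; scaling by 8/2.87967 = 2.77810 puts the formula on 8 O.
Si: 0.72250 × 2.77810 = 2.007 atoms per formula unit.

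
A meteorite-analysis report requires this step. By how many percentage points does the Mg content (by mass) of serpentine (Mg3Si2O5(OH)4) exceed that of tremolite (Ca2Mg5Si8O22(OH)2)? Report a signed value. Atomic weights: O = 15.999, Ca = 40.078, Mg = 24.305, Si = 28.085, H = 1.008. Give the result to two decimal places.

First mineral: 72.915 g Mg in 277.108 g formula = 26.31 wt% Mg.
Second mineral: 121.525 g Mg in 812.353 g formula = 14.96 wt% Mg.
26.31% − 14.96% gives a difference of 11.35 percentage points.

11.35 percentage points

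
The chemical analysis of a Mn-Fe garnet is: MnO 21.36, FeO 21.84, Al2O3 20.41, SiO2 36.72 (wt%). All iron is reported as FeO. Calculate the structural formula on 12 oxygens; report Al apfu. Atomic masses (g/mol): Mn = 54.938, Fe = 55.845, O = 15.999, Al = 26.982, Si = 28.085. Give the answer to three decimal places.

1.979 Al apfu

MnO: 21.36/70.937 = 0.30111 mol → 0.30111 mol Mn, 0.30111 mol O.
FeO: 21.84/71.844 = 0.30399 mol → 0.30399 mol Fe, 0.30399 mol O.
Al2O3: 20.41/101.961 = 0.20017 mol → 0.40034 mol Al, 0.60051 mol O.
SiO2: 36.72/60.083 = 0.61115 mol → 0.61115 mol Si, 1.22230 mol O.
Total oxygen = 2.42791 mol. Normalization factor = 12/2.42791 = 4.94252.
Al per 12 O = 0.40034 × 4.94252 = 1.979.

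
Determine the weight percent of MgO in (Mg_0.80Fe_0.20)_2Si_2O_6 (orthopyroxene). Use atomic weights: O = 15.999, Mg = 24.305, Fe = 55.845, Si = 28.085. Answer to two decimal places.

30.22 wt%

M((Mg_0.80Fe_0.20)_2Si_2O_6) = 213.390 g/mol; M(MgO) = 40.304 g/mol.
Moles MgO per formula unit = 1.60 Mg ÷ 1 = 1.6000.
MgO fraction = (1.6000 × 40.304) / 213.390 = 64.486/213.390 = 0.3022.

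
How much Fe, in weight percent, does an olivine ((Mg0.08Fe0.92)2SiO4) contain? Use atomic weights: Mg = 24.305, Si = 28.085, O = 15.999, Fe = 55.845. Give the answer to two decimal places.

M((Mg0.08Fe0.92)2SiO4) = 198.725 g/mol.
Fe contributes 1.84 × 55.845 = 102.755 g per mole.
102.755/198.725 = 0.5171 → 51.71%.

51.71 weight percent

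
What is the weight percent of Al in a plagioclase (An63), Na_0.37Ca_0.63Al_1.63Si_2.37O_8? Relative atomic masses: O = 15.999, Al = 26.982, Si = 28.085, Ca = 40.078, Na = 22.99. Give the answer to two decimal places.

M(Na_0.37Ca_0.63Al_1.63Si_2.37O_8) = 272.290 g/mol.
Al contributes 1.63 × 26.982 = 43.981 g per mole.
43.981/272.290 = 0.1615 → 16.15%.

16.15 mass %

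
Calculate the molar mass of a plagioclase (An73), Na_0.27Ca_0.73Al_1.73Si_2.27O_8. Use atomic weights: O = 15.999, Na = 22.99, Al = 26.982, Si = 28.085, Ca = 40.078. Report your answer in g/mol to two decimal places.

273.89 g/mol

The formula mass is the sum 0.27×22.99 + 0.73×40.078 + 1.73×26.982 + 2.27×28.085 + 8×15.999.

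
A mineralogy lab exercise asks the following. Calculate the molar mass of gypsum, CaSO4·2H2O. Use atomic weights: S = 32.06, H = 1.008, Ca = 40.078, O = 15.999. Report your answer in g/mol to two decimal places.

172.16 g/mol

Ca: 1 × 40.078 = 40.0780
S: 1 × 32.06 = 32.0600
O: 6 × 15.999 = 95.9940
H: 4 × 1.008 = 4.0320
Summing the contributions gives the formula mass.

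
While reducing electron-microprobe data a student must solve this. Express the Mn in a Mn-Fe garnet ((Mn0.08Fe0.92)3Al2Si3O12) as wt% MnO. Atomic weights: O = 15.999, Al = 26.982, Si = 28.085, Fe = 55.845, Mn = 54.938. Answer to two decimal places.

3.42 wt%

Molar mass of (Mn0.08Fe0.92)3Al2Si3O12 = 0.24·54.938 + 2.76·55.845 + 2·26.982 + 3·28.085 + 12·15.999 = 497.524 g/mol.
Each formula unit contains 0.24 Mn, equivalent to 0.24/1 = 0.2400 mol MnO.
M(MnO) = 1×54.938 + 1×15.999 = 70.937 g/mol.
Mass of MnO per formula unit = 0.2400 × 70.937 = 17.025 g.
MnO wt% = 17.025 / 497.524 × 100 = 3.42%.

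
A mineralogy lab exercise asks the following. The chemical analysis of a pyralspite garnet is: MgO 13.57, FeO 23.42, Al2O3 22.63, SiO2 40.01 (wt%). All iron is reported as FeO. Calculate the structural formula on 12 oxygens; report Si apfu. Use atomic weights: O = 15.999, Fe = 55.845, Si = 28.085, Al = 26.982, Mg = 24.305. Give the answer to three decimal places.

3.004 Si apfu

MgO: 13.57/40.304 = 0.33669 mol → 0.33669 mol Mg, 0.33669 mol O.
FeO: 23.42/71.844 = 0.32598 mol → 0.32598 mol Fe, 0.32598 mol O.
Al2O3: 22.63/101.961 = 0.22195 mol → 0.44390 mol Al, 0.66585 mol O.
SiO2: 40.01/60.083 = 0.66591 mol → 0.66591 mol Si, 1.33182 mol O.
Total oxygen = 2.66034 mol. Normalization factor = 12/2.66034 = 4.51070.
Si per 12 O = 0.66591 × 4.51070 = 3.004.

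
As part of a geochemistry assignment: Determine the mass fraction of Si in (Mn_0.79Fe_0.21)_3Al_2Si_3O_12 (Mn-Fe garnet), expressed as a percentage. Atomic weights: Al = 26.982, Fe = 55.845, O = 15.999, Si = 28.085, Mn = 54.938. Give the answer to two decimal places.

Formula mass = 2.37×54.938 + 0.63×55.845 + 2×26.982 + 3×28.085 + 12×15.999 = 495.592 g/mol, of which 84.255 g is Si.
So Si makes up 84.255/495.592 = 0.1700 of the mass, i.e. 17.00%.

17.00 weight percent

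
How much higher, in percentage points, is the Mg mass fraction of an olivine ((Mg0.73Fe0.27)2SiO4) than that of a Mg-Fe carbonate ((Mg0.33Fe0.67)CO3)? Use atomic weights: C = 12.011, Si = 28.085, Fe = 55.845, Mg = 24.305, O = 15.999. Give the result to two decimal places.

14.89 percentage points

Mg in (Mg0.73Fe0.27)2SiO4: molar mass 157.723 g/mol; 1.46×24.305 = 35.485 g → 22.50 wt%.
Mg in (Mg0.33Fe0.67)CO3: molar mass 105.445 g/mol; 0.33×24.305 = 8.021 g → 7.61 wt%.
Difference = 22.50 − 7.61 = 14.89 percentage points.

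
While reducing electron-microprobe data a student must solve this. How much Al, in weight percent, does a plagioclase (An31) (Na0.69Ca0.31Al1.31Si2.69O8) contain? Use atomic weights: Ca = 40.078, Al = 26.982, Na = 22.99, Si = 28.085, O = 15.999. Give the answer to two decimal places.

13.23 weight percent

Molar mass of Na0.69Ca0.31Al1.31Si2.69O8: 0.69·22.99 + 0.31·40.078 + 1.31·26.982 + 2.69·28.085 + 8·15.999 = 267.174 g/mol.
Mass of Al per formula unit: 1.31 × 26.982 = 35.346 g.
Weight fraction Al = 35.346 / 267.174 = 0.1323.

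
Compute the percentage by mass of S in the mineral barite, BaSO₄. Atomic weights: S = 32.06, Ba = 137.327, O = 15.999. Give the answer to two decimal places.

M(BaSO₄) = 233.383 g/mol.
S contributes 1 × 32.06 = 32.060 g per mole.
32.060/233.383 = 0.1374 → 13.74%.

13.74 weight percent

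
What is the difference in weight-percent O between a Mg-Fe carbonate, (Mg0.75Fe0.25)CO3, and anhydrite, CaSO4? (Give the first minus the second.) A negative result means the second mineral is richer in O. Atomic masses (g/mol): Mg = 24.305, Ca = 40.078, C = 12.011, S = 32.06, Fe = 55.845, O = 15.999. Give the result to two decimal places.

5.05 percentage points

First mineral: 47.997 g O in 92.198 g formula = 52.06 wt% O.
Second mineral: 63.996 g O in 136.134 g formula = 47.01 wt% O.
52.06% − 47.01% gives a difference of 5.05 percentage points.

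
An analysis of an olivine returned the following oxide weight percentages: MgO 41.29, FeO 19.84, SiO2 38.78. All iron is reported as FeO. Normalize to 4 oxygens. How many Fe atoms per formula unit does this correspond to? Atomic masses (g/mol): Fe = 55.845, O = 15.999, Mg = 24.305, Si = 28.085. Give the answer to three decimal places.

0.426 Fe apfu

MgO: 41.29/40.304 = 1.02446 mol → 1.02446 mol Mg, 1.02446 mol O.
FeO: 19.84/71.844 = 0.27615 mol → 0.27615 mol Fe, 0.27615 mol O.
SiO2: 38.78/60.083 = 0.64544 mol → 0.64544 mol Si, 1.29088 mol O.
Total oxygen = 2.59149 mol. Normalization factor = 4/2.59149 = 1.54351.
Fe per 4 O = 0.27615 × 1.54351 = 0.426.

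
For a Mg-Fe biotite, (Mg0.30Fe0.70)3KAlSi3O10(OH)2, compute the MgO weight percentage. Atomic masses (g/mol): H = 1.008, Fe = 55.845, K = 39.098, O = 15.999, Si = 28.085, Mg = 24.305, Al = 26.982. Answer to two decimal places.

Formula mass = 483.488 g/mol.
0.90 Mg → 0.9000 mol MgO per formula unit; M(MgO) = 40.304, so MgO mass = 36.274 g.
36.274/483.488 × 100 = 7.50 wt%.

7.50 wt%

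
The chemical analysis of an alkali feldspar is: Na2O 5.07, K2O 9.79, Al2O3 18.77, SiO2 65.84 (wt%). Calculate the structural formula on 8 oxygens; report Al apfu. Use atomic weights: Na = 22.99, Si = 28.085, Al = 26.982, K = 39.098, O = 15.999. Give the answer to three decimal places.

1.005 Al apfu

Na2O (M=61.979): mol = 0.08180; Na = 0.16360, O = 0.08180.
K2O (M=94.195): mol = 0.10393; K = 0.20786, O = 0.10393.
Al2O3 (M=101.961): mol = 0.18409; Al = 0.36818, O = 0.55227.
SiO2 (M=60.083): mol = 1.09582; Si = 1.09582, O = 2.19164.
ΣO = 2.92964; factor = 8/ΣO = 2.73071.
Al apfu = 0.36818 × 2.73071 = 1.005.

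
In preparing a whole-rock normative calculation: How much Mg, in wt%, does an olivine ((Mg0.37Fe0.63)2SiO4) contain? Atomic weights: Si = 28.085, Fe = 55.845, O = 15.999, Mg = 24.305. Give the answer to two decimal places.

9.97 wt%

Molar mass of (Mg0.37Fe0.63)2SiO4: 0.74*24.305 + 1.26*55.845 + 1*28.085 + 4*15.999 = 180.431 g/mol.
Mass of Mg per formula unit: 0.74 × 24.305 = 17.986 g.
Weight fraction Mg = 17.986 / 180.431 = 0.0997.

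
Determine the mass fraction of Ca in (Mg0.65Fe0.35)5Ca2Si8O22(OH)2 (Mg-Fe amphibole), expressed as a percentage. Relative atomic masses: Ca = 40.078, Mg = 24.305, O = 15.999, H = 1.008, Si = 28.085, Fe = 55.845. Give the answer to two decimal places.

9.24 weight percent

M((Mg0.65Fe0.35)5Ca2Si8O22(OH)2) = 867.548 g/mol.
Ca contributes 2 × 40.078 = 80.156 g per mole.
80.156/867.548 = 0.0924 → 9.24%.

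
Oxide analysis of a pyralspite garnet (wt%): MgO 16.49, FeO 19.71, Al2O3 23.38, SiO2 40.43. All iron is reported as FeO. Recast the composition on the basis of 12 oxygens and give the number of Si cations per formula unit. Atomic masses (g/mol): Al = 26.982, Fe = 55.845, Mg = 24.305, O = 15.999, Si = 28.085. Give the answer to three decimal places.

16.49 wt% MgO ÷ 40.304 g/mol = 0.40914 mol, giving 0.40914 Mg and 0.40914 O.
19.71 wt% FeO ÷ 71.844 g/mol = 0.27434 mol, giving 0.27434 Fe and 0.27434 O.
23.38 wt% Al2O3 ÷ 101.961 g/mol = 0.22930 mol, giving 0.45860 Al and 0.68790 O.
40.43 wt% SiO2 ÷ 60.083 g/mol = 0.67290 mol, giving 0.67290 Si and 1.34580 O.
Oxygen sums to 2.71718; scaling by 12/2.71718 = 4.41634 puts the formula on 12 O.
Si: 0.67290 × 4.41634 = 2.972 atoms per formula unit.

2.972 Si apfu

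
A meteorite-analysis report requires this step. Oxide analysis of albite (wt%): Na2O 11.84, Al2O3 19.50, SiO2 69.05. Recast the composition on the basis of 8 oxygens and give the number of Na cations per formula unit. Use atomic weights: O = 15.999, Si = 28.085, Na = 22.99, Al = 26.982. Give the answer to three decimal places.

Na2O: 11.84/61.979 = 0.19103 mol → 0.38206 mol Na, 0.19103 mol O.
Al2O3: 19.50/101.961 = 0.19125 mol → 0.38250 mol Al, 0.57375 mol O.
SiO2: 69.05/60.083 = 1.14924 mol → 1.14924 mol Si, 2.29848 mol O.
Total oxygen = 3.06326 mol. Normalization factor = 8/3.06326 = 2.61160.
Na per 8 O = 0.38206 × 2.61160 = 0.998.

0.998 Na apfu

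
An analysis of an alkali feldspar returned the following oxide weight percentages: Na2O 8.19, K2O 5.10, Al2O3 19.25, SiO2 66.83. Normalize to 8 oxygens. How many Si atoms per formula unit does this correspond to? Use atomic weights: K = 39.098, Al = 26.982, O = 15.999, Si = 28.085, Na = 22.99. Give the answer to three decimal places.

Na2O (M=61.979): mol = 0.13214; Na = 0.26428, O = 0.13214.
K2O (M=94.195): mol = 0.05414; K = 0.10828, O = 0.05414.
Al2O3 (M=101.961): mol = 0.18880; Al = 0.37760, O = 0.56640.
SiO2 (M=60.083): mol = 1.11229; Si = 1.11229, O = 2.22458.
ΣO = 2.97726; factor = 8/ΣO = 2.68703.
Si apfu = 1.11229 × 2.68703 = 2.989.

2.989 Si apfu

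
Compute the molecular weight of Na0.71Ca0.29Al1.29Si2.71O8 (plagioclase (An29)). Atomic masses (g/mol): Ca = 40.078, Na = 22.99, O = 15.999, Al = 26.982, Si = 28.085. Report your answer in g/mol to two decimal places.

266.85 g/mol

The formula mass is the sum 0.71*22.99 + 0.29*40.078 + 1.29*26.982 + 2.71*28.085 + 8*15.999.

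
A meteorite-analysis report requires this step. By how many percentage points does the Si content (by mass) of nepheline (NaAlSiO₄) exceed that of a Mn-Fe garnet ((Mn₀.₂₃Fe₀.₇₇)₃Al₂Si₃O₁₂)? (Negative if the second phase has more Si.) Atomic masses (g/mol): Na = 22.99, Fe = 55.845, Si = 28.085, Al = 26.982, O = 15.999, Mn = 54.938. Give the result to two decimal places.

First mineral: 28.085 g Si in 142.053 g formula = 19.77 wt% Si.
Second mineral: 84.255 g Si in 497.116 g formula = 16.95 wt% Si.
19.77% − 16.95% gives a difference of 2.82 percentage points.

2.82 percentage points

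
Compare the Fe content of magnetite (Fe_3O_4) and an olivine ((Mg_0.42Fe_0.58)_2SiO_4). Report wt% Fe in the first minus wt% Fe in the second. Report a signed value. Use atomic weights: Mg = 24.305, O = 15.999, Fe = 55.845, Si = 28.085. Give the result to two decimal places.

M(Fe_3O_4) = 231.531 g/mol, so wt% Fe = 167.535/231.531 × 100 = 72.36%.
M((Mg_0.42Fe_0.58)_2SiO_4) = 177.277 g/mol, so wt% Fe = 64.780/177.277 × 100 = 36.54%.
72.36 − 36.54 = 35.82 pp.

35.82 percentage points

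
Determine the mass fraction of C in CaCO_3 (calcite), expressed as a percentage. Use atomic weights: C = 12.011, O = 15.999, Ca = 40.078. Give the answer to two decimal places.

12.00 weight percent

M(CaCO_3) = 100.086 g/mol.
C contributes 1 × 12.011 = 12.011 g per mole.
12.011/100.086 = 0.1200 → 12.00%.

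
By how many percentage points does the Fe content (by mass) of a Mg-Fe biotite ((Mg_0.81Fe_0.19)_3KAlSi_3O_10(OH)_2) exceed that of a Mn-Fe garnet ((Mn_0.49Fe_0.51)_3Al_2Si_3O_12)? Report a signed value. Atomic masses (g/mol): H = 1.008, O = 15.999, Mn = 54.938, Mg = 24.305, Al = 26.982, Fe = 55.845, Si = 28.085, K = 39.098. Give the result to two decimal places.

-9.90 percentage points

M((Mg_0.81Fe_0.19)_3KAlSi_3O_10(OH)_2) = 435.232 g/mol, so wt% Fe = 31.832/435.232 × 100 = 7.31%.
M((Mn_0.49Fe_0.51)_3Al_2Si_3O_12) = 496.409 g/mol, so wt% Fe = 85.443/496.409 × 100 = 17.21%.
7.31 − 17.21 = -9.90 pp.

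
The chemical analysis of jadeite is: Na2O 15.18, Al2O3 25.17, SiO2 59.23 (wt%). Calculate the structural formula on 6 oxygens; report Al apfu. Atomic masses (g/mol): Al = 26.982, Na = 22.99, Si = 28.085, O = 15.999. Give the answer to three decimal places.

15.18 wt% Na2O ÷ 61.979 g/mol = 0.24492 mol, giving 0.48984 Na and 0.24492 O.
25.17 wt% Al2O3 ÷ 101.961 g/mol = 0.24686 mol, giving 0.49372 Al and 0.74058 O.
59.23 wt% SiO2 ÷ 60.083 g/mol = 0.98580 mol, giving 0.98580 Si and 1.97160 O.
Oxygen sums to 2.95710; scaling by 6/2.95710 = 2.02901 puts the formula on 6 O.
Al: 0.49372 × 2.02901 = 1.002 atoms per formula unit.

1.002 Al apfu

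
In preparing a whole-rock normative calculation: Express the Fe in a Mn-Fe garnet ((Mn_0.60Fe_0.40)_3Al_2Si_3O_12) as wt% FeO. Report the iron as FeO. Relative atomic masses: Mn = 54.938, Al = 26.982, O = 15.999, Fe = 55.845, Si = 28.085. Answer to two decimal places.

17.38 wt%

Molar mass of (Mn_0.60Fe_0.40)_3Al_2Si_3O_12 = 1.80×54.938 + 1.20×55.845 + 2×26.982 + 3×28.085 + 12×15.999 = 496.109 g/mol.
Each formula unit contains 1.20 Fe, equivalent to 1.20/1 = 1.2000 mol FeO.
M(FeO) = 1×55.845 + 1×15.999 = 71.844 g/mol.
Mass of FeO per formula unit = 1.2000 × 71.844 = 86.213 g.
FeO wt% = 86.213 / 496.109 × 100 = 17.38%.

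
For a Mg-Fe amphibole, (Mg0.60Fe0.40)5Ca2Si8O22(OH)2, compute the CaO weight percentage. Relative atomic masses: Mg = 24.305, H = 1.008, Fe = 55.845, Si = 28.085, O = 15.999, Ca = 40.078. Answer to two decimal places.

12.81 wt%

M((Mg0.60Fe0.40)5Ca2Si8O22(OH)2) = 875.433 g/mol; M(CaO) = 56.077 g/mol.
Moles CaO per formula unit = 2 Ca ÷ 1 = 2.0000.
CaO fraction = (2.0000 × 56.077) / 875.433 = 112.154/875.433 = 0.1281.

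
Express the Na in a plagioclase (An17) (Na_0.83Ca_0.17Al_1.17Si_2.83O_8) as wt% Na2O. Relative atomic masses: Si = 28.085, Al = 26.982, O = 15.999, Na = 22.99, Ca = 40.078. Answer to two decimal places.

9.71 wt%

Formula mass = 264.936 g/mol.
0.83 Na → 0.4150 mol Na2O per formula unit; M(Na2O) = 61.979, so Na2O mass = 25.721 g.
25.721/264.936 × 100 = 9.71 wt%.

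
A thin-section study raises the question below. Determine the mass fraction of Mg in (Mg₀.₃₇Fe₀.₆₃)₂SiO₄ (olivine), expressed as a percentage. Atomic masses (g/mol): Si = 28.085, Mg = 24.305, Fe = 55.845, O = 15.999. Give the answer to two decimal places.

9.97 wt%

Formula mass = 0.74·24.305 + 1.26·55.845 + 1·28.085 + 4·15.999 = 180.431 g/mol, of which 17.986 g is Mg.
So Mg makes up 17.986/180.431 = 0.0997 of the mass, i.e. 9.97%.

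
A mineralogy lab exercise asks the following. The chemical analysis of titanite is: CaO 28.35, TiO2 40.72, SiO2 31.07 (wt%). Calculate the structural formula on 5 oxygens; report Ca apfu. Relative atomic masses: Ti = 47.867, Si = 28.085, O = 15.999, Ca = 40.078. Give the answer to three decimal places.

0.988 Ca apfu

CaO: 28.35/56.077 = 0.50555 mol → 0.50555 mol Ca, 0.50555 mol O.
TiO2: 40.72/79.865 = 0.50986 mol → 0.50986 mol Ti, 1.01972 mol O.
SiO2: 31.07/60.083 = 0.51712 mol → 0.51712 mol Si, 1.03424 mol O.
Total oxygen = 2.55951 mol. Normalization factor = 5/2.55951 = 1.95350.
Ca per 5 O = 0.50555 × 1.95350 = 0.988.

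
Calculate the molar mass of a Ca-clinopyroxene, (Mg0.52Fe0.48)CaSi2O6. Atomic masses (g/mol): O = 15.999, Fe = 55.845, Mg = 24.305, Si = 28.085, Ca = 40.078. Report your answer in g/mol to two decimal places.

231.69 g/mol

M = 0.52(24.305) + 0.48(55.845) + 1(40.078) + 2(28.085) + 6(15.999)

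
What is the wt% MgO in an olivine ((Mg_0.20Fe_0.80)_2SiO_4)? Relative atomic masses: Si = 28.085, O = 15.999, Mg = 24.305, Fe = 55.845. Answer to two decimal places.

8.43 wt%

M((Mg_0.20Fe_0.80)_2SiO_4) = 191.155 g/mol; M(MgO) = 40.304 g/mol.
Moles MgO per formula unit = 0.40 Mg ÷ 1 = 0.4000.
MgO fraction = (0.4000 × 40.304) / 191.155 = 16.122/191.155 = 0.0843.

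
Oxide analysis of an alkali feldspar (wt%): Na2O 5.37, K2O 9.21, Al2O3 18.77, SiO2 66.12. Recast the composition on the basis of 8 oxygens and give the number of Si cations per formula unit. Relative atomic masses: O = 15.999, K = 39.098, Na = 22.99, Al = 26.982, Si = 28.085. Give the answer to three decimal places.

5.37 wt% Na2O ÷ 61.979 g/mol = 0.08664 mol, giving 0.17328 Na and 0.08664 O.
9.21 wt% K2O ÷ 94.195 g/mol = 0.09778 mol, giving 0.19556 K and 0.09778 O.
18.77 wt% Al2O3 ÷ 101.961 g/mol = 0.18409 mol, giving 0.36818 Al and 0.55227 O.
66.12 wt% SiO2 ÷ 60.083 g/mol = 1.10048 mol, giving 1.10048 Si and 2.20096 O.
Oxygen sums to 2.93765; scaling by 8/2.93765 = 2.72327 puts the formula on 8 O.
Si: 1.10048 × 2.72327 = 2.997 atoms per formula unit.

2.997 Si apfu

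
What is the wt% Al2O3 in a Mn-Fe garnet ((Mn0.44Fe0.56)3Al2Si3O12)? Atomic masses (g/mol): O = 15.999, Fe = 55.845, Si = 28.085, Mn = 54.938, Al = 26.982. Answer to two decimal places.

M((Mn0.44Fe0.56)3Al2Si3O12) = 496.545 g/mol; M(Al2O3) = 101.961 g/mol.
Moles Al2O3 per formula unit = 2 Al ÷ 2 = 1.0000.
Al2O3 fraction = (1.0000 × 101.961) / 496.545 = 101.961/496.545 = 0.2053.

20.53 wt%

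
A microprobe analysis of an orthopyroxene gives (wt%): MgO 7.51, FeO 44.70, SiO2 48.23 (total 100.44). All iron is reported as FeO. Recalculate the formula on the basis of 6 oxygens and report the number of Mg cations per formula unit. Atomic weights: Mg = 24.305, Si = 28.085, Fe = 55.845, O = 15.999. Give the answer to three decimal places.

0.463 Mg apfu

MgO: 7.51/40.304 = 0.18633 mol → 0.18633 mol Mg, 0.18633 mol O.
FeO: 44.70/71.844 = 0.62218 mol → 0.62218 mol Fe, 0.62218 mol O.
SiO2: 48.23/60.083 = 0.80272 mol → 0.80272 mol Si, 1.60544 mol O.
Total oxygen = 2.41395 mol. Normalization factor = 6/2.41395 = 2.48555.
Mg per 6 O = 0.18633 × 2.48555 = 0.463.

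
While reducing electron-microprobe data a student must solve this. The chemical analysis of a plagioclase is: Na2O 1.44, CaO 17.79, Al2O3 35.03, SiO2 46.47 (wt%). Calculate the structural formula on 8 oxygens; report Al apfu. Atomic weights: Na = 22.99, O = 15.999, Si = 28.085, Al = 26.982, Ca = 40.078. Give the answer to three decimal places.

1.884 Al apfu

Na2O (M=61.979): mol = 0.02323; Na = 0.04646, O = 0.02323.
CaO (M=56.077): mol = 0.31724; Ca = 0.31724, O = 0.31724.
Al2O3 (M=101.961): mol = 0.34356; Al = 0.68712, O = 1.03068.
SiO2 (M=60.083): mol = 0.77343; Si = 0.77343, O = 1.54686.
ΣO = 2.91801; factor = 8/ΣO = 2.74159.
Al apfu = 0.68712 × 2.74159 = 1.884.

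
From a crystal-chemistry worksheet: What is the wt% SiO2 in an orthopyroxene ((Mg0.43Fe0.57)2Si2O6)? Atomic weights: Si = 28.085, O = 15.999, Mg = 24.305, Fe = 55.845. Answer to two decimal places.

50.76 wt%

Molar mass of (Mg0.43Fe0.57)2Si2O6 = 0.86*24.305 + 1.14*55.845 + 2*28.085 + 6*15.999 = 236.730 g/mol.
Each formula unit contains 2 Si, equivalent to 2/1 = 2.0000 mol SiO2.
M(SiO2) = 1×28.085 + 2×15.999 = 60.083 g/mol.
Mass of SiO2 per formula unit = 2.0000 × 60.083 = 120.166 g.
SiO2 wt% = 120.166 / 236.730 × 100 = 50.76%.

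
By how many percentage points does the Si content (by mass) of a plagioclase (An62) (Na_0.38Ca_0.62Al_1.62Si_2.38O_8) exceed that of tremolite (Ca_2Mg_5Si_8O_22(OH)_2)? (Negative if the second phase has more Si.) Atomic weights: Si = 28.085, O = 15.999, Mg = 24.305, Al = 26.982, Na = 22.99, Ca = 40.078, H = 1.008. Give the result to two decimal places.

First mineral: 66.842 g Si in 272.130 g formula = 24.56 wt% Si.
Second mineral: 224.680 g Si in 812.353 g formula = 27.66 wt% Si.
24.56% − 27.66% gives a difference of -3.10 percentage points.

-3.10 percentage points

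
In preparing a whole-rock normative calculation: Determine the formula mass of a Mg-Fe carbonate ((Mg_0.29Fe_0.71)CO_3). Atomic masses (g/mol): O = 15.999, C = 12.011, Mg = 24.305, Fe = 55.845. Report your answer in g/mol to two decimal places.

M = 0.29·24.305 + 0.71·55.845 + 1·12.011 + 3·15.999

106.71 g/mol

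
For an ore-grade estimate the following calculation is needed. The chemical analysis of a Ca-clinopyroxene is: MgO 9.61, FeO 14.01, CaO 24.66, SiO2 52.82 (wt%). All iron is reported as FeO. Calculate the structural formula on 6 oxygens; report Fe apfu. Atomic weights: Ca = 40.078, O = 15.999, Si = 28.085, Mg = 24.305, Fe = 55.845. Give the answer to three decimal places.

MgO (M=40.304): mol = 0.23844; Mg = 0.23844, O = 0.23844.
FeO (M=71.844): mol = 0.19501; Fe = 0.19501, O = 0.19501.
CaO (M=56.077): mol = 0.43975; Ca = 0.43975, O = 0.43975.
SiO2 (M=60.083): mol = 0.87912; Si = 0.87912, O = 1.75824.
ΣO = 2.63144; factor = 6/ΣO = 2.28012.
Fe apfu = 0.19501 × 2.28012 = 0.445.

0.445 Fe apfu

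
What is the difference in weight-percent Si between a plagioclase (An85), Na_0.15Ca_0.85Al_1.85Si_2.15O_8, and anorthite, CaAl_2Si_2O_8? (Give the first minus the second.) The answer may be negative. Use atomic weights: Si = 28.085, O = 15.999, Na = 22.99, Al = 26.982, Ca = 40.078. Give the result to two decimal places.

1.70 percentage points

First mineral: 60.383 g Si in 275.806 g formula = 21.89 wt% Si.
Second mineral: 56.170 g Si in 278.204 g formula = 20.19 wt% Si.
21.89% − 20.19% gives a difference of 1.70 percentage points.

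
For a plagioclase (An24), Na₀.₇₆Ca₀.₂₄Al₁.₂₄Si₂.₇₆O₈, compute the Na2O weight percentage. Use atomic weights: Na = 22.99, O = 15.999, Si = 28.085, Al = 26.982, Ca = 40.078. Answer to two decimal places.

Formula mass = 266.055 g/mol.
0.76 Na → 0.3800 mol Na2O per formula unit; M(Na2O) = 61.979, so Na2O mass = 23.552 g.
23.552/266.055 × 100 = 8.85 wt%.

8.85 wt%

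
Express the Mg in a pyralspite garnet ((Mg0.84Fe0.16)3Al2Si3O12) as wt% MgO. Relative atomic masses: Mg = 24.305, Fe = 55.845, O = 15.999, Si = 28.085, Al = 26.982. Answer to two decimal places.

24.28 wt%

Molar mass of (Mg0.84Fe0.16)3Al2Si3O12 = 2.52·24.305 + 0.48·55.845 + 2·26.982 + 3·28.085 + 12·15.999 = 418.261 g/mol.
Each formula unit contains 2.52 Mg, equivalent to 2.52/1 = 2.5200 mol MgO.
M(MgO) = 1×24.305 + 1×15.999 = 40.304 g/mol.
Mass of MgO per formula unit = 2.5200 × 40.304 = 101.566 g.
MgO wt% = 101.566 / 418.261 × 100 = 24.28%.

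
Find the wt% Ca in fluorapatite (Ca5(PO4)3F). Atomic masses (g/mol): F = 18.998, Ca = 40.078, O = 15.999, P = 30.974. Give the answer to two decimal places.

Formula mass = 5*40.078 + 3*30.974 + 12*15.999 + 1*18.998 = 504.298 g/mol, of which 200.390 g is Ca.
So Ca makes up 200.390/504.298 = 0.3974 of the mass, i.e. 39.74%.

39.74 weight percent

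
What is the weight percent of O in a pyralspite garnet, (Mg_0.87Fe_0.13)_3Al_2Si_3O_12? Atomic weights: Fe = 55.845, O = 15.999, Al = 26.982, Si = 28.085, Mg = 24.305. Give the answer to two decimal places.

M((Mg_0.87Fe_0.13)_3Al_2Si_3O_12) = 415.423 g/mol.
O contributes 12 × 15.999 = 191.988 g per mole.
191.988/415.423 = 0.4622 → 46.22%.

46.22 wt%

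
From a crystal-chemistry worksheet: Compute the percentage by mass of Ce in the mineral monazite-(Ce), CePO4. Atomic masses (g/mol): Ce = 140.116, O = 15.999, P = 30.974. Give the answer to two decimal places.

59.60 wt%

Formula mass = 1·140.116 + 1·30.974 + 4·15.999 = 235.086 g/mol, of which 140.116 g is Ce.
So Ce makes up 140.116/235.086 = 0.5960 of the mass, i.e. 59.60%.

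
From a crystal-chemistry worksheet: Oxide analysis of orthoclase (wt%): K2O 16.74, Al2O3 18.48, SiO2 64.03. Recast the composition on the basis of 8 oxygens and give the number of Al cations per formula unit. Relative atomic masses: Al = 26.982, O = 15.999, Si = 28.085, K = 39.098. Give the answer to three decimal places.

1.017 Al apfu

16.74 wt% K2O ÷ 94.195 g/mol = 0.17772 mol, giving 0.35544 K and 0.17772 O.
18.48 wt% Al2O3 ÷ 101.961 g/mol = 0.18125 mol, giving 0.36250 Al and 0.54375 O.
64.03 wt% SiO2 ÷ 60.083 g/mol = 1.06569 mol, giving 1.06569 Si and 2.13138 O.
Oxygen sums to 2.85285; scaling by 8/2.85285 = 2.80421 puts the formula on 8 O.
Al: 0.36250 × 2.80421 = 1.017 atoms per formula unit.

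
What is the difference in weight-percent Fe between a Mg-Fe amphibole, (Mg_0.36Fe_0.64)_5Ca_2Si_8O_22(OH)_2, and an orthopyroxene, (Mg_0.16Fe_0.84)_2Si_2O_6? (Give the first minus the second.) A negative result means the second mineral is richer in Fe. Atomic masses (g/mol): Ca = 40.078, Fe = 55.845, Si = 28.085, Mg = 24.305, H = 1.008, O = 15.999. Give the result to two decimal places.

M((Mg_0.36Fe_0.64)_5Ca_2Si_8O_22(OH)_2) = 913.281 g/mol, so wt% Fe = 178.704/913.281 × 100 = 19.57%.
M((Mg_0.16Fe_0.84)_2Si_2O_6) = 253.761 g/mol, so wt% Fe = 93.820/253.761 × 100 = 36.97%.
19.57 − 36.97 = -17.40 pp.

-17.40 percentage points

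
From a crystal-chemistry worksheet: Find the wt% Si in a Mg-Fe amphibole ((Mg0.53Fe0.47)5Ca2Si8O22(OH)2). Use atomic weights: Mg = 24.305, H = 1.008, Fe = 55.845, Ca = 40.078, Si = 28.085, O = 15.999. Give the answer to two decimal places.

25.35 mass %

Formula mass = 2.65·24.305 + 2.35·55.845 + 2·40.078 + 8·28.085 + 24·15.999 + 2·1.008 = 886.472 g/mol, of which 224.680 g is Si.
So Si makes up 224.680/886.472 = 0.2535 of the mass, i.e. 25.35%.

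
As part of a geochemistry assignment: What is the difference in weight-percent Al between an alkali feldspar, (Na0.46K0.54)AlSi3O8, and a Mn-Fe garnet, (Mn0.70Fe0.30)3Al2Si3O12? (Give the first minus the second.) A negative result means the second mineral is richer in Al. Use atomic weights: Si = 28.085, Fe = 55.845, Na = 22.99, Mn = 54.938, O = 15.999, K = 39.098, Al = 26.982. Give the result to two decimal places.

First mineral: 26.982 g Al in 270.917 g formula = 9.96 wt% Al.
Second mineral: 53.964 g Al in 495.837 g formula = 10.88 wt% Al.
9.96% − 10.88% gives a difference of -0.92 percentage points.

-0.92 percentage points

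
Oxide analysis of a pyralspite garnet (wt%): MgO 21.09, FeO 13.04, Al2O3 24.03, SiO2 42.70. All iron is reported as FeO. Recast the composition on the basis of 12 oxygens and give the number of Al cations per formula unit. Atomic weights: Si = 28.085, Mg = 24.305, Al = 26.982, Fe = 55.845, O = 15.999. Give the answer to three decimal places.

MgO (M=40.304): mol = 0.52327; Mg = 0.52327, O = 0.52327.
FeO (M=71.844): mol = 0.18150; Fe = 0.18150, O = 0.18150.
Al2O3 (M=101.961): mol = 0.23568; Al = 0.47136, O = 0.70704.
SiO2 (M=60.083): mol = 0.71068; Si = 0.71068, O = 1.42136.
ΣO = 2.83317; factor = 12/ΣO = 4.23554.
Al apfu = 0.47136 × 4.23554 = 1.996.

1.996 Al apfu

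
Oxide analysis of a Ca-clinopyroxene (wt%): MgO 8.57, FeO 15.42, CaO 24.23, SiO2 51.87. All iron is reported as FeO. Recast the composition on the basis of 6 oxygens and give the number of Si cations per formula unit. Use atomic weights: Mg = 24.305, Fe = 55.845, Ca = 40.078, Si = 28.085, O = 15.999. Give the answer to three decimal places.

2.003 Si apfu

MgO (M=40.304): mol = 0.21263; Mg = 0.21263, O = 0.21263.
FeO (M=71.844): mol = 0.21463; Fe = 0.21463, O = 0.21463.
CaO (M=56.077): mol = 0.43208; Ca = 0.43208, O = 0.43208.
SiO2 (M=60.083): mol = 0.86331; Si = 0.86331, O = 1.72662.
ΣO = 2.58596; factor = 6/ΣO = 2.32022.
Si apfu = 0.86331 × 2.32022 = 2.003.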